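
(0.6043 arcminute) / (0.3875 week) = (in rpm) 7.163e-09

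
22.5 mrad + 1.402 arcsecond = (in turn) 0.003582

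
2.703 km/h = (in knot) 1.46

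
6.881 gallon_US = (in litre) 26.05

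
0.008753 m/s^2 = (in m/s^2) 0.008753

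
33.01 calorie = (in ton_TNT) 3.301e-08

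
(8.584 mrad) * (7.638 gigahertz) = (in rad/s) 6.556e+07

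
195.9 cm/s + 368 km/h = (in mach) 0.306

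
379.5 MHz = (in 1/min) 2.277e+10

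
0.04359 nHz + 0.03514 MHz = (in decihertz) 3.514e+05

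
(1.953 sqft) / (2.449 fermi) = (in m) 7.409e+13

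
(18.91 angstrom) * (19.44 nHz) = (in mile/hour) 8.223e-17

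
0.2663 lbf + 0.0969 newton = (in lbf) 0.2881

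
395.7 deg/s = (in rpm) 65.95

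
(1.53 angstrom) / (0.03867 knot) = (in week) 1.272e-14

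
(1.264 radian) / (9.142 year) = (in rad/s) 4.384e-09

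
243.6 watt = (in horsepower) 0.3267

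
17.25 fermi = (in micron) 1.725e-08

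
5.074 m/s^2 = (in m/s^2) 5.074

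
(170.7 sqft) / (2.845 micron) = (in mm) 5.574e+09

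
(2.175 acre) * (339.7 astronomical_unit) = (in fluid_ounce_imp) 1.574e+22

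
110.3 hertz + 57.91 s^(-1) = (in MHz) 0.0001682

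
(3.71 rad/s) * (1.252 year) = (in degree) 8.393e+09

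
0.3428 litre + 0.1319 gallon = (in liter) 0.8421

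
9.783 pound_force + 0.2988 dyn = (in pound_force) 9.783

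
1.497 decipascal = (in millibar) 0.001497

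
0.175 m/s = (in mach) 0.000514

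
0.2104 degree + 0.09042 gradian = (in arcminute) 17.51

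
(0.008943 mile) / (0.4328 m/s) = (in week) 5.498e-05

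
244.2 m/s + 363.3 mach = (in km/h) 4.462e+05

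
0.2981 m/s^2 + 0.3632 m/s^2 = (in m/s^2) 0.6613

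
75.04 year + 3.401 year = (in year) 78.44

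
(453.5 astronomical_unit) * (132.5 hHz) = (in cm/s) 8.989e+19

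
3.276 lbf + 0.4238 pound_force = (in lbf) 3.7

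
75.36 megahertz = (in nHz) 7.536e+16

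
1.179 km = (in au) 7.881e-09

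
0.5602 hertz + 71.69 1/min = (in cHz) 175.5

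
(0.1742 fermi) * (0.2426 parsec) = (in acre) 0.0003222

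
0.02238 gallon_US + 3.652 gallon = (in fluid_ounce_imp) 489.5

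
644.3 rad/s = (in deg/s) 3.692e+04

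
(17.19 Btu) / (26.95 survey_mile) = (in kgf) 0.04264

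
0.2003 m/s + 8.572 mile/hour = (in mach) 0.01184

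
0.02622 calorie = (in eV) 6.847e+17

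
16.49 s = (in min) 0.2748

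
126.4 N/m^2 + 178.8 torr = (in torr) 179.7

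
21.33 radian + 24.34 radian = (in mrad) 4.567e+04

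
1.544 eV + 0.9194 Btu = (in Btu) 0.9194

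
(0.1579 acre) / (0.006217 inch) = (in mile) 2514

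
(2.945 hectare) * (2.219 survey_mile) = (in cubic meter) 1.052e+08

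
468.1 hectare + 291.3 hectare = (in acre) 1877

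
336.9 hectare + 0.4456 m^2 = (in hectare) 336.9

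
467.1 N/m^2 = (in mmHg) 3.504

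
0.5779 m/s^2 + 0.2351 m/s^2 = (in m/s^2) 0.813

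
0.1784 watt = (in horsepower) 0.0002392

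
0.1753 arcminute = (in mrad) 0.05099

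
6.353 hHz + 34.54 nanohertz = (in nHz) 6.353e+11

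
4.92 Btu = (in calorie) 1241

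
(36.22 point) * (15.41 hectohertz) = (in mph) 44.05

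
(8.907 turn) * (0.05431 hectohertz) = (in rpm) 2902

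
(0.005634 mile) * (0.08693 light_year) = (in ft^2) 8.027e+16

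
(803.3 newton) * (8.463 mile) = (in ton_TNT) 0.002615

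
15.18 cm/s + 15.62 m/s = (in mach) 0.04632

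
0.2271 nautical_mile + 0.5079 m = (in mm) 4.211e+05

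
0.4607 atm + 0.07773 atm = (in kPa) 54.56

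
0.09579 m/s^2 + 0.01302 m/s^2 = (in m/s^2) 0.1088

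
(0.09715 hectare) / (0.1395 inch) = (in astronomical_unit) 1.833e-06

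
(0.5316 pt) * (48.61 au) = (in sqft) 1.468e+10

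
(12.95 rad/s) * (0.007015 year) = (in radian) 2.865e+06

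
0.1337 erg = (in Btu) 1.267e-11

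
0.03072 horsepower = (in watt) 22.91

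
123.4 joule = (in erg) 1.234e+09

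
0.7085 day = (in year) 0.001941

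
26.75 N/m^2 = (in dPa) 267.5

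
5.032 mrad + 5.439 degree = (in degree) 5.727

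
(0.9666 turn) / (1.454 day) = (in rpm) 0.0004617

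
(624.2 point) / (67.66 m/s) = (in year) 1.032e-10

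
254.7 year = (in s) 8.032e+09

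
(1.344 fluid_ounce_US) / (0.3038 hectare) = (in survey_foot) 4.292e-08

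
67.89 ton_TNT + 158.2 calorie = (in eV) 1.773e+30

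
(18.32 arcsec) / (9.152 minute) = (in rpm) 1.545e-06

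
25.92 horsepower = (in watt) 1.933e+04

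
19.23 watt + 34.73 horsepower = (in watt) 2.592e+04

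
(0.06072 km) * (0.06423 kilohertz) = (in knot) 7581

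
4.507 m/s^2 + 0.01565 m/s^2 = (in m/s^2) 4.523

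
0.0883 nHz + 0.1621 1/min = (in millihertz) 2.702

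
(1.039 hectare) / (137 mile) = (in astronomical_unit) 3.15e-13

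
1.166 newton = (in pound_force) 0.2621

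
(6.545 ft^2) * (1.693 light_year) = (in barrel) 6.126e+16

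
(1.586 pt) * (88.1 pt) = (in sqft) 0.0001872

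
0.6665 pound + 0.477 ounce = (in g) 315.8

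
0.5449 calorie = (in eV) 1.423e+19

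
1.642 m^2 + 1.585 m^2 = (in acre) 0.0007974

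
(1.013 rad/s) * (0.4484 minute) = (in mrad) 2.725e+04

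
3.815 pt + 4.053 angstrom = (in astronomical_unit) 8.996e-15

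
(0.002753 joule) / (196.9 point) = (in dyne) 3963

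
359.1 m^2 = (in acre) 0.08874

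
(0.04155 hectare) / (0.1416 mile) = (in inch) 71.78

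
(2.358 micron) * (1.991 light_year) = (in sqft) 4.781e+11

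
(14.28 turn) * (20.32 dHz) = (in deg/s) 1.045e+04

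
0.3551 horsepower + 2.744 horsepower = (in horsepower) 3.099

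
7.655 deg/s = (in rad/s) 0.1336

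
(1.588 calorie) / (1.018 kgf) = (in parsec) 2.157e-17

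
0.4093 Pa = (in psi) 5.936e-05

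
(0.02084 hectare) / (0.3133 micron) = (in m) 6.652e+08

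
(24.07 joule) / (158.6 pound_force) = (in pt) 96.71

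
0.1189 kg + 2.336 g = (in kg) 0.1212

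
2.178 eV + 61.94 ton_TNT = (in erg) 2.592e+18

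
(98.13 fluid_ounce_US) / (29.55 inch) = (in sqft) 0.04162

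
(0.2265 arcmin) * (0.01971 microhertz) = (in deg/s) 7.441e-11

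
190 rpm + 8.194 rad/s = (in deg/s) 1609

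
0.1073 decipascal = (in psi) 1.556e-06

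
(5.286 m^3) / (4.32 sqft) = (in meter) 13.17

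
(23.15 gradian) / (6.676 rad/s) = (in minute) 0.0009078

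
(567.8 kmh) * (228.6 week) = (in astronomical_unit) 0.1458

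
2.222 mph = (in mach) 0.002917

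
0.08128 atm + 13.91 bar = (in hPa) 1.399e+04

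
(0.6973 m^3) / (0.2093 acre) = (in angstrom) 8.233e+06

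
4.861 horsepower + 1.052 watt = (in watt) 3626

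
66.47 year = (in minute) 3.494e+07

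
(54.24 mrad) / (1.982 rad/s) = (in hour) 7.602e-06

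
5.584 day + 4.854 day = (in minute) 1.503e+04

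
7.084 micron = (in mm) 0.007084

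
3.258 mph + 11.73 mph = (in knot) 13.02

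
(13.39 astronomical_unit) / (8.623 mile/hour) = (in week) 8.592e+05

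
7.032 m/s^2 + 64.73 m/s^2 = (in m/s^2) 71.76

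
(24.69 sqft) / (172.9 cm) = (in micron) 1.327e+06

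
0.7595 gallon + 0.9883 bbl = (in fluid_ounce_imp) 5631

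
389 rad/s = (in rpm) 3715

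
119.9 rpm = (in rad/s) 12.56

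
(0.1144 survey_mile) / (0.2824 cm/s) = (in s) 6.519e+04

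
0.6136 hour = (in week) 0.003652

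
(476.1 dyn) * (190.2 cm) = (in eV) 5.652e+16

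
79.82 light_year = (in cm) 7.552e+19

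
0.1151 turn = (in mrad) 723.2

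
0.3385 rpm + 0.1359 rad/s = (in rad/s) 0.1713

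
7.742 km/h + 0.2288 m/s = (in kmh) 8.566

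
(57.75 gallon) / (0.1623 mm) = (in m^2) 1347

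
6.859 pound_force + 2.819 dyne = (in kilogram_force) 3.111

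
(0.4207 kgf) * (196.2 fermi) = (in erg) 8.095e-06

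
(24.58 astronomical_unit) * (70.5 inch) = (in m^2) 6.585e+12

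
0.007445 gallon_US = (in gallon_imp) 0.006199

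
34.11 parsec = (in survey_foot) 3.453e+18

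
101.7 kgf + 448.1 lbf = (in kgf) 305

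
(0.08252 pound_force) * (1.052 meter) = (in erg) 3.862e+06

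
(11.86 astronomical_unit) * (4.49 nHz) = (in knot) 1.549e+04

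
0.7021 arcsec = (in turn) 5.417e-07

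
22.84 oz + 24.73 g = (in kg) 0.6722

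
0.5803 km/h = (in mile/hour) 0.3606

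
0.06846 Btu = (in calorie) 17.26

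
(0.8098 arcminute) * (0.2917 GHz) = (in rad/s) 6.871e+04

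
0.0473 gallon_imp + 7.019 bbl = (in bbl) 7.02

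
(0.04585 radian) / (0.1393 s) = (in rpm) 3.143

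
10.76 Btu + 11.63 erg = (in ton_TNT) 2.713e-06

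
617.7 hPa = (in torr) 463.3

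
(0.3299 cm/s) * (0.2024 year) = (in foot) 6.909e+04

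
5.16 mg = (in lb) 1.138e-05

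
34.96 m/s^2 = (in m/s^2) 34.96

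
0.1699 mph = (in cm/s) 7.595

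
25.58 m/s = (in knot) 49.72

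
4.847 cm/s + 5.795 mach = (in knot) 3836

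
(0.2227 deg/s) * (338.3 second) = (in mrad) 1315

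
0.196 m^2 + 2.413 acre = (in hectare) 0.9765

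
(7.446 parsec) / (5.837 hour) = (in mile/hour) 2.446e+13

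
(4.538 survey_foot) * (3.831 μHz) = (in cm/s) 0.0005299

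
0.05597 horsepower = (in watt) 41.74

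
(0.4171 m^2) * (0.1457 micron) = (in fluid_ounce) 0.002055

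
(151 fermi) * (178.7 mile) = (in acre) 1.073e-11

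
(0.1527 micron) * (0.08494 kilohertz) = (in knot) 2.521e-05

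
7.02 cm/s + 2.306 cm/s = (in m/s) 0.09326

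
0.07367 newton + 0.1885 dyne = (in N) 0.07367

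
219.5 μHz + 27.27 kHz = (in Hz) 2.727e+04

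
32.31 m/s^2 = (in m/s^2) 32.31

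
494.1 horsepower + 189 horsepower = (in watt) 5.094e+05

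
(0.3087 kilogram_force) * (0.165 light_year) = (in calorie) 1.129e+15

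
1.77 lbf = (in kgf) 0.8029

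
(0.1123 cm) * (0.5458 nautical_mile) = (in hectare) 0.0001135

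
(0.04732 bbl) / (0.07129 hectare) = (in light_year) 1.115e-21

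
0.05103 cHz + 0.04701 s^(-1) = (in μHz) 4.752e+04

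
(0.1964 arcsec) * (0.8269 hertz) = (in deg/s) 4.511e-05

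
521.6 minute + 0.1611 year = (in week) 8.452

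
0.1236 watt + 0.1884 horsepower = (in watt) 140.6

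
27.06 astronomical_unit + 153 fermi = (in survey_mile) 2.515e+09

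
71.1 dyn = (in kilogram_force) 7.25e-05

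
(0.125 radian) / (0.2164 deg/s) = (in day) 0.0003831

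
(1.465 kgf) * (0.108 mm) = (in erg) 1.552e+04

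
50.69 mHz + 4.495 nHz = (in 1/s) 0.05069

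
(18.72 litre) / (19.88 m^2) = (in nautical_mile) 5.085e-07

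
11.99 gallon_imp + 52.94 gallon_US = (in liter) 254.9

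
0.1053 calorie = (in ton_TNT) 1.053e-10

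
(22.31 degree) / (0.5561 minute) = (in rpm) 0.1114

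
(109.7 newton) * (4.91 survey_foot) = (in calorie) 39.24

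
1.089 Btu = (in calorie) 274.6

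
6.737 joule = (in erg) 6.737e+07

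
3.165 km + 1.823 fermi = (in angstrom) 3.165e+13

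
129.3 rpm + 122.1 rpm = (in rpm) 251.4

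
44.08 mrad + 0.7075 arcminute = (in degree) 2.537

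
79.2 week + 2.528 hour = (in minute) 7.985e+05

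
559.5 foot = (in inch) 6714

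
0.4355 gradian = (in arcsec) 1411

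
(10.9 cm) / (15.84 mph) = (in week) 2.545e-08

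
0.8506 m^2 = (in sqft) 9.156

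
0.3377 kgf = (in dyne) 3.312e+05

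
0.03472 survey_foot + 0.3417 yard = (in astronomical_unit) 2.159e-12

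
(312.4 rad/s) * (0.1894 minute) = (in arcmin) 1.22e+07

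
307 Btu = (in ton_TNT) 7.741e-05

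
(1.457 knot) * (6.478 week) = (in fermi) 2.937e+21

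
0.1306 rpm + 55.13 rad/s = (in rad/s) 55.14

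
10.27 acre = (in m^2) 4.156e+04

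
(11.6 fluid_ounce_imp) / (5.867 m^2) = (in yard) 6.144e-05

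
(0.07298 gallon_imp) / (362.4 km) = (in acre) 2.262e-13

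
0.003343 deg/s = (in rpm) 0.0005572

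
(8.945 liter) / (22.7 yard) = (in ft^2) 0.004639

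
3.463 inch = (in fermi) 8.796e+13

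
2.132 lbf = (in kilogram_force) 0.9671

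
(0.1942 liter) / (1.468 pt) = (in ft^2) 4.036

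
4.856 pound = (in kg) 2.203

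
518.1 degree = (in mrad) 9043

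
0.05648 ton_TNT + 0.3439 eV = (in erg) 2.363e+15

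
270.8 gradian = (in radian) 4.254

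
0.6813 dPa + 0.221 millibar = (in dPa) 221.7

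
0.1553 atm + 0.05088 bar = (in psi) 3.02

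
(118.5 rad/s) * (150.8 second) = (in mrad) 1.787e+07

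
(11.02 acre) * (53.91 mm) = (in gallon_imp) 5.288e+05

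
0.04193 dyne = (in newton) 4.193e-07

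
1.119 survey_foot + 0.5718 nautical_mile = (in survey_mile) 0.6582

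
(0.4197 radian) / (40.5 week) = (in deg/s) 9.817e-07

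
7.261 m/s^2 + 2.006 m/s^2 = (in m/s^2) 9.267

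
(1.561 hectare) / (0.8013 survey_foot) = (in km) 63.91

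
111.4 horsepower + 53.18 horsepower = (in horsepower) 164.6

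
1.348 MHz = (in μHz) 1.348e+12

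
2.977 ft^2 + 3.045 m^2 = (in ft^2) 35.75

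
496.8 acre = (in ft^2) 2.164e+07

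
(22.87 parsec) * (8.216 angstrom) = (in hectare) 5.798e+04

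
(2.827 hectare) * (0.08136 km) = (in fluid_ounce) 7.777e+10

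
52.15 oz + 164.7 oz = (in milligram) 6.148e+06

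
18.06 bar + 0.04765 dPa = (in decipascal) 1.806e+07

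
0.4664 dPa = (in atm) 4.603e-07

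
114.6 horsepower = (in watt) 8.546e+04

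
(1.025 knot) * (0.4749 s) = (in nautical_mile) 0.0001352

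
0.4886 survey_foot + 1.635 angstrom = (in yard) 0.1629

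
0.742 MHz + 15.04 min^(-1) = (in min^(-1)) 4.452e+07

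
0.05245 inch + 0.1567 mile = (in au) 1.686e-09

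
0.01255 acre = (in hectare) 0.005079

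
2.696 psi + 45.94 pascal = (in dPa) 1.863e+05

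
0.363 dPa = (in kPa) 3.63e-05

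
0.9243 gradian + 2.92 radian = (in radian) 2.935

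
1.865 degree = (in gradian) 2.072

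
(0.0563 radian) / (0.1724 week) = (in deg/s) 3.094e-05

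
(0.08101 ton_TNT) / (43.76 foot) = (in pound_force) 5.713e+06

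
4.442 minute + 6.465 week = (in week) 6.465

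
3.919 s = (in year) 1.243e-07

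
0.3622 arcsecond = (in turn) 2.795e-07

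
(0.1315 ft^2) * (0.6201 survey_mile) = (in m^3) 12.19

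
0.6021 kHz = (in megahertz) 0.0006021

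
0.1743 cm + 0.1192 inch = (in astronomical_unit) 3.189e-14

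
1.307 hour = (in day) 0.05446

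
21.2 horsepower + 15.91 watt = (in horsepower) 21.22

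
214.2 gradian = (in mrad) 3365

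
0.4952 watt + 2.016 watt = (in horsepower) 0.003368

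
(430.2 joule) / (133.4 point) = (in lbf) 2055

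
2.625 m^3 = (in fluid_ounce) 8.876e+04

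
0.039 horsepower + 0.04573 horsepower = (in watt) 63.18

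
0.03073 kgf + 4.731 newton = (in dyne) 5.032e+05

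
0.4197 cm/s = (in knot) 0.008158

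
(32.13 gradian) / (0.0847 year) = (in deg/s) 1.083e-05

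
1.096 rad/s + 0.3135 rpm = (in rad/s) 1.129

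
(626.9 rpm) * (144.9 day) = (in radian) 8.219e+08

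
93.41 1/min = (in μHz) 1.557e+06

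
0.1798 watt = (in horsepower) 0.0002411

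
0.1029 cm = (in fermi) 1.029e+12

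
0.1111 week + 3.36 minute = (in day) 0.78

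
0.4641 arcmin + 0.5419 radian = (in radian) 0.542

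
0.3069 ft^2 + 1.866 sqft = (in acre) 4.988e-05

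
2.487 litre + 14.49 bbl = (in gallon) 609.2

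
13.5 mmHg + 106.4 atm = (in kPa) 1.078e+04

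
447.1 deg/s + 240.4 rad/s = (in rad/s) 248.2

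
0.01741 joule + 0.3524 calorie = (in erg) 1.492e+07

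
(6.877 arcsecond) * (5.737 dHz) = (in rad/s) 1.913e-05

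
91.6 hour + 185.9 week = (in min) 1.879e+06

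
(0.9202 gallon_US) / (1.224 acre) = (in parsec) 2.279e-23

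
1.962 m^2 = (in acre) 0.0004848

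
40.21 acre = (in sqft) 1.752e+06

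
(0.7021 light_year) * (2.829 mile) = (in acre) 7.473e+15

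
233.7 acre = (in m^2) 9.458e+05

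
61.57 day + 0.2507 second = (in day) 61.57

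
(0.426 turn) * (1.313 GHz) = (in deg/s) 2.014e+11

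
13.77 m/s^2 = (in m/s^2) 13.77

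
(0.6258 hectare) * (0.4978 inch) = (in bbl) 497.7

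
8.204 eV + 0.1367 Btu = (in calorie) 34.47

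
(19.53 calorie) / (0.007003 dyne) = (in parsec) 3.781e-08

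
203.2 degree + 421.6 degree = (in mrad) 1.09e+04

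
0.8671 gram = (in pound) 0.001912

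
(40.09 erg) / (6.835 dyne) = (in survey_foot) 0.1924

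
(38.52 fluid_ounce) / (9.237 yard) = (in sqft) 0.001452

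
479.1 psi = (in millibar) 3.303e+04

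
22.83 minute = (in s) 1370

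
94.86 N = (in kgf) 9.673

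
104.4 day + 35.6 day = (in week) 20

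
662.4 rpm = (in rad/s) 69.37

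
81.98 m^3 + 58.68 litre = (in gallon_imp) 1.805e+04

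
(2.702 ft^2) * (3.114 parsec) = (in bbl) 1.517e+17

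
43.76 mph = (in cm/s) 1956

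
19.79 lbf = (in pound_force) 19.79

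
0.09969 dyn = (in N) 9.969e-07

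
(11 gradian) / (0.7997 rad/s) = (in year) 6.851e-09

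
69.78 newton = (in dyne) 6.978e+06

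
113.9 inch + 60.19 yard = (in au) 3.872e-10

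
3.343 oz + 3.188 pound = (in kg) 1.541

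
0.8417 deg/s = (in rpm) 0.1403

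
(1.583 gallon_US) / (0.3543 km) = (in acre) 4.179e-09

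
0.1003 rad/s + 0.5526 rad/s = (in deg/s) 37.41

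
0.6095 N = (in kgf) 0.06215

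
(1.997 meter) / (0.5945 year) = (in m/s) 1.065e-07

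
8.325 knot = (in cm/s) 428.3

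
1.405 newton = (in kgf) 0.1433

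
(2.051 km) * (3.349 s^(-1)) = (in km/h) 2.473e+04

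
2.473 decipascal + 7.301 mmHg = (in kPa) 0.9736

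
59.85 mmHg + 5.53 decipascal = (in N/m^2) 7980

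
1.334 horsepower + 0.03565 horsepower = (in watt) 1021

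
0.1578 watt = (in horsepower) 0.0002116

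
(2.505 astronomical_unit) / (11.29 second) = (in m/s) 3.319e+10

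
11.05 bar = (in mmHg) 8288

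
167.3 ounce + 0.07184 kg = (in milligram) 4.815e+06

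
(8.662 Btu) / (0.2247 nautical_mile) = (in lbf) 4.937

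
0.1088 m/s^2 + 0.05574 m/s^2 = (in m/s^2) 0.1645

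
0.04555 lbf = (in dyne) 2.026e+04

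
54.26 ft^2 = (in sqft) 54.26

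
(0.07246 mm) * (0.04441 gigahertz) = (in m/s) 3218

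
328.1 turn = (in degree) 1.181e+05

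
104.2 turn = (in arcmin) 2.251e+06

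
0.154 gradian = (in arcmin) 8.316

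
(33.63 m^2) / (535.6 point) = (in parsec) 5.768e-15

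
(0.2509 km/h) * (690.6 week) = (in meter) 2.911e+07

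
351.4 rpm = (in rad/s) 36.8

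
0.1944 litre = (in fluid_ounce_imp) 6.842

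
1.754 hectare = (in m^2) 1.754e+04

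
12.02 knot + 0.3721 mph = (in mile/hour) 14.2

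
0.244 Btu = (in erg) 2.574e+09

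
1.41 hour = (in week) 0.008393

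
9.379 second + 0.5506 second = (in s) 9.93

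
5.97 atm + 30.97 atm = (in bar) 37.43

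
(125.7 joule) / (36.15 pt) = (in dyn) 9.857e+08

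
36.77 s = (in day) 0.0004256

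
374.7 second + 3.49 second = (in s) 378.2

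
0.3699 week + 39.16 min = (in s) 2.261e+05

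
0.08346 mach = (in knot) 55.24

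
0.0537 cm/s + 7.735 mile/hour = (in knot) 6.723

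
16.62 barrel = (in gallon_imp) 581.2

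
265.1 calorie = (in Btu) 1.051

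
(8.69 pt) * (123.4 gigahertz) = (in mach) 1.111e+06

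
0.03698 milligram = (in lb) 8.153e-08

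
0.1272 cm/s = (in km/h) 0.004579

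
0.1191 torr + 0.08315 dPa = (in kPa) 0.01589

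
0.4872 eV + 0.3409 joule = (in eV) 2.128e+18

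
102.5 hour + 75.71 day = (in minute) 1.152e+05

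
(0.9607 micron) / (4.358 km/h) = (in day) 9.185e-12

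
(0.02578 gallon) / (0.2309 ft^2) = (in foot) 0.01493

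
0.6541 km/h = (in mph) 0.4064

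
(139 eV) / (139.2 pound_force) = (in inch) 1.416e-18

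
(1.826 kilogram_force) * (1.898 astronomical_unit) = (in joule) 5.084e+12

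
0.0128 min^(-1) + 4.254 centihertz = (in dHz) 0.4275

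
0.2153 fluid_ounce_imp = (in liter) 0.006117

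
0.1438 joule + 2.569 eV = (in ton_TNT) 3.437e-11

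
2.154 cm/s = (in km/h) 0.07754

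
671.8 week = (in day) 4703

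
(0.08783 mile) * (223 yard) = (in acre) 7.122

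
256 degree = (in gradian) 284.4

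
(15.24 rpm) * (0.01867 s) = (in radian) 0.0298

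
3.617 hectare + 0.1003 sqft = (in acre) 8.938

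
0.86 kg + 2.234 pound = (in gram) 1873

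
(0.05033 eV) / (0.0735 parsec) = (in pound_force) 7.993e-37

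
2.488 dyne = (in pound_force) 5.593e-06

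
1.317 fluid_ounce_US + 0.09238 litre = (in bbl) 0.000826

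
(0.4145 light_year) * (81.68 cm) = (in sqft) 3.448e+16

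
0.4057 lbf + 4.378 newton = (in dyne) 6.183e+05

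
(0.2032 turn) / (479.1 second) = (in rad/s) 0.002665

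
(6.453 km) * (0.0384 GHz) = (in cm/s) 2.478e+13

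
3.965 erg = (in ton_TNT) 9.477e-17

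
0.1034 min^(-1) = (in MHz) 1.723e-09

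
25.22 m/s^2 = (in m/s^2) 25.22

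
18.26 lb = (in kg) 8.283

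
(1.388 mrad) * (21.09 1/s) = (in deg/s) 1.677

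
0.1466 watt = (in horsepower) 0.0001966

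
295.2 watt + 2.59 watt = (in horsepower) 0.3993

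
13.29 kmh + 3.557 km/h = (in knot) 9.097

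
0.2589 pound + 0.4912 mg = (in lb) 0.2589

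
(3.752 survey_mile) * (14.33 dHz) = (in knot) 1.682e+04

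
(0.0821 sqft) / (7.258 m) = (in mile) 6.53e-07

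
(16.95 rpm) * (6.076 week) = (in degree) 3.737e+08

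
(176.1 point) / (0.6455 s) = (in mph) 0.2153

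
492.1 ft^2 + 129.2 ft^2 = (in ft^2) 621.3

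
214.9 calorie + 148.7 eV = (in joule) 899.1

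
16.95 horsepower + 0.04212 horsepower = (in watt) 1.267e+04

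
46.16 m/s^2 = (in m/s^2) 46.16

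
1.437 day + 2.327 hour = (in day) 1.534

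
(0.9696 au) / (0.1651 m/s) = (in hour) 2.44e+08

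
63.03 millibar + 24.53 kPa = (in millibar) 308.3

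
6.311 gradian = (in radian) 0.09913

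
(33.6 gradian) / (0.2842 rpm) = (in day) 0.0002053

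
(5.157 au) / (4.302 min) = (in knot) 5.81e+09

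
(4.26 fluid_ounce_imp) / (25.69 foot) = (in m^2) 1.546e-05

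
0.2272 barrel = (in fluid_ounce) 1221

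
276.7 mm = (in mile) 0.0001719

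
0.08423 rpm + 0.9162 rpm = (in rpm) 1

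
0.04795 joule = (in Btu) 4.545e-05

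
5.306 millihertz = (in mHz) 5.306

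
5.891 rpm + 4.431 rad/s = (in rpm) 48.2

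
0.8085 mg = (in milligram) 0.8085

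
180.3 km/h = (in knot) 97.35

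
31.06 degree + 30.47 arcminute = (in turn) 0.08769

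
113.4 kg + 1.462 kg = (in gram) 1.149e+05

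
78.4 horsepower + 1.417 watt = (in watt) 5.846e+04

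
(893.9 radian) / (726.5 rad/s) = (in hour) 0.0003418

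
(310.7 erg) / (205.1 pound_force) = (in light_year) 3.6e-24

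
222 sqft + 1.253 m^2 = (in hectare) 0.002188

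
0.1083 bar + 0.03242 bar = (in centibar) 14.07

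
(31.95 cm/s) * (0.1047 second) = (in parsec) 1.084e-18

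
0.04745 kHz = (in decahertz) 4.745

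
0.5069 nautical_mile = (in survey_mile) 0.5833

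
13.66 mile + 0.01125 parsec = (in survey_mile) 2.157e+11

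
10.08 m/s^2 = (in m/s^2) 10.08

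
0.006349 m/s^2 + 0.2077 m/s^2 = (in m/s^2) 0.214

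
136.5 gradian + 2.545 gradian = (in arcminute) 7508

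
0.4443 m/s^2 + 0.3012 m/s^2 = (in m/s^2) 0.7455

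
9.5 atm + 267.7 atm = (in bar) 280.9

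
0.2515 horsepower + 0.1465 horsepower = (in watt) 296.8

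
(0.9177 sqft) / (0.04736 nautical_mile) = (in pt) 2.755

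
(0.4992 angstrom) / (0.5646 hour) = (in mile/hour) 5.494e-14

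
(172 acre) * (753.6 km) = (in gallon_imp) 1.154e+14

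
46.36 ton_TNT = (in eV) 1.211e+30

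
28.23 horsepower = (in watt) 2.105e+04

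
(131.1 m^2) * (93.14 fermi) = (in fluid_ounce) 4.129e-07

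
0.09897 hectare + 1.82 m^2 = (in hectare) 0.09915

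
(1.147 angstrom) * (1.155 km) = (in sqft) 1.426e-06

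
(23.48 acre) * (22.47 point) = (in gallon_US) 1.99e+05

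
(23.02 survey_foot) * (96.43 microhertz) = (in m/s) 0.0006766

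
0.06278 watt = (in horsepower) 8.419e-05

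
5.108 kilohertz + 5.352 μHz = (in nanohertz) 5.108e+12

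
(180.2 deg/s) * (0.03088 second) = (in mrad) 97.12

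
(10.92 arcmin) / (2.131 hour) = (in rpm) 3.954e-06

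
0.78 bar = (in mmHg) 585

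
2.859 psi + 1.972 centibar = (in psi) 3.145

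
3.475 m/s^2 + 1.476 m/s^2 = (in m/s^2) 4.951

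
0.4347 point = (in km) 1.534e-07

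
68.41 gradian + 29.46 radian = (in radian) 30.53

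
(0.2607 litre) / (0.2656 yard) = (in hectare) 1.073e-07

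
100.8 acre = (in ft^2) 4.391e+06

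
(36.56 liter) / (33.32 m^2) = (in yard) 0.0012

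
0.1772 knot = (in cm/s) 9.116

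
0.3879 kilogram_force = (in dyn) 3.804e+05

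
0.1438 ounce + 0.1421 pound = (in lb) 0.1511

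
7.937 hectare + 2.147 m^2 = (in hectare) 7.937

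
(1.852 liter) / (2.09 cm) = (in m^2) 0.08861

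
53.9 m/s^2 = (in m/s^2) 53.9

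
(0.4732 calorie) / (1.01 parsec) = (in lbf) 1.428e-17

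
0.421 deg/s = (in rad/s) 0.007348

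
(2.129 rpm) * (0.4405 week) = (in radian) 5.94e+04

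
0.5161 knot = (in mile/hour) 0.5939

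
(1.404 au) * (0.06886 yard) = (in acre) 3.268e+06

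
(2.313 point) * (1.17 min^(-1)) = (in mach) 4.673e-08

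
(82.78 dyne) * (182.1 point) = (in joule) 5.318e-05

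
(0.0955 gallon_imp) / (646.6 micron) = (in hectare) 6.714e-05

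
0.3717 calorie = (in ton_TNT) 3.717e-10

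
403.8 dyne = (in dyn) 403.8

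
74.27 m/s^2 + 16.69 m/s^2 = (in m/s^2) 90.96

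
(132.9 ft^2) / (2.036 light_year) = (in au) 4.285e-27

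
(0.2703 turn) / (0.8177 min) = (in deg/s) 1.983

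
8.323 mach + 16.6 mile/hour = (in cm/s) 2.841e+05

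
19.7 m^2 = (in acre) 0.004868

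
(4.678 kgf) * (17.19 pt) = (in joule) 0.2782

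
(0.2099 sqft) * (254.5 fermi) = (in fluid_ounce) 1.678e-10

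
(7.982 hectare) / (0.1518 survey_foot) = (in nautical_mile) 931.5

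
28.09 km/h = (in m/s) 7.803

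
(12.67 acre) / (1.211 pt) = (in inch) 4.725e+09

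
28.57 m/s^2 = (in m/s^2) 28.57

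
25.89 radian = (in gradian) 1648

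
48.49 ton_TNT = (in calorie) 4.849e+10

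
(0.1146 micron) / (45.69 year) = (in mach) 2.336e-19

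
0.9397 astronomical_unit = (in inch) 5.535e+12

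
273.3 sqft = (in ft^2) 273.3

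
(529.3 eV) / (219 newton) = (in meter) 3.872e-19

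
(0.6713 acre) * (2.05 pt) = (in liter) 1965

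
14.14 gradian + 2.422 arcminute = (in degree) 12.77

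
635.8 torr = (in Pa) 8.477e+04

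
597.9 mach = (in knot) 3.957e+05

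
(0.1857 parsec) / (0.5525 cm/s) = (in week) 1.715e+12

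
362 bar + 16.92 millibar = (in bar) 362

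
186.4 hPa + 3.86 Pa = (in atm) 0.184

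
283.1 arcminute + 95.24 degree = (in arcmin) 5998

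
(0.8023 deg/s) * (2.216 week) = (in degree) 1.075e+06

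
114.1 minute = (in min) 114.1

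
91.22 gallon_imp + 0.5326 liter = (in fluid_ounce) 1.404e+04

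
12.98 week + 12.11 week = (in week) 25.09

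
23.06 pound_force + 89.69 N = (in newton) 192.3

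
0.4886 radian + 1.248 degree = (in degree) 29.24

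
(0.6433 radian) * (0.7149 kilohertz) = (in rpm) 4392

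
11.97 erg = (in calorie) 2.861e-07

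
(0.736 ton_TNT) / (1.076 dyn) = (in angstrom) 2.862e+24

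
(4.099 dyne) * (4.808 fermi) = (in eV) 1.23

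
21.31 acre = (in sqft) 9.283e+05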